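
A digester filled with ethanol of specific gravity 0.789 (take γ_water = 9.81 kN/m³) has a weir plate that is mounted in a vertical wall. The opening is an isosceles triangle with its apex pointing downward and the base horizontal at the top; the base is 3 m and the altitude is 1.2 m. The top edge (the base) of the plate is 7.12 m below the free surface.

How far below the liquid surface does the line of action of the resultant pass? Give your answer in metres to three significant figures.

γ = 0.789 × 9.81 = 7.74009 kN/m³.
With the apex down, the centroid sits h/3 = 1.2/3 = 0.4 m below the base (the top edge), so the centroid depth is h_c = 7.12 + 0.4 = 7.52 m.
A = ½ × 3 × 1.2 = 1.8 m².
Resultant F = γ·h_c·A = 7.74009 × 7.52 × 1.8 = 104.77 kN.
I_c = b·h³/36 = 3 × 1.2³/36 = 0.144 m⁴.
Centre of pressure: y_p = y_c + I_c/(y_c·A) = 7.52 + 0.144/(7.52 × 1.8) = 7.52 + 0.0106383 = 7.53064 m along the plane.

h_p = 7.53 m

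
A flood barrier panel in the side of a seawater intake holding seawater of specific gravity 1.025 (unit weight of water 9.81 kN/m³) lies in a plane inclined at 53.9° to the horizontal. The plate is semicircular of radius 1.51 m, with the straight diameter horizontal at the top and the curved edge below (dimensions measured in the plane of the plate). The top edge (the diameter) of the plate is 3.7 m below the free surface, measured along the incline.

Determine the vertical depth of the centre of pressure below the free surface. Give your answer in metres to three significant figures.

γ = 1.025 × 9.81 = 10.05525 kN/m³.
Let θ = 53.9° be the plate's angle to the horizontal; measure y along the incline from where the plane meets the free surface. Vertical depth h = y·sinθ with sinθ = 0.807990.
The centroid of a semicircle lies 4r/(3π) = 0.640864 m from the diameter, here below the top edge, so y_c = 3.7 + 0.640864 = 4.34086 m and h_c = 4.34086 × 0.807990 = 3.50737 m.
A = πr²/2 = π × 1.51²/2 = 3.58157 m².
Resultant F = γ·h_c·A = 10.05525 × 3.50737 × 3.58157 = 126.313 kN.
I_c = (π/8 − 8/(9π))·r⁴ = 0.109757 × 1.51⁴ = 0.570611 m⁴.
Centre of pressure: y_p = y_c + I_c/(y_c·A) = 4.34086 + 0.570611/(4.34086 × 3.58157) = 4.34086 + 0.0367021 = 4.37756 m along the plane.
Vertically, h_p = y_p·sinθ = 4.37756 × 0.807990 = 3.53702 m.

h_p = 3.54 m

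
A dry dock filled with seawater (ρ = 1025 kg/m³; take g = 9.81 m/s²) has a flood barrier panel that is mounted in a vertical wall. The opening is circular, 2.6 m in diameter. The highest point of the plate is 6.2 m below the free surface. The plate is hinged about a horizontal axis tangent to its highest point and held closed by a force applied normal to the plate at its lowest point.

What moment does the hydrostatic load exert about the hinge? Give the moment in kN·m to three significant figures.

γ = ρg = 1025 × 9.81 / 1000 = 10.05525 kN/m³.
The centroid is at the centre, 1.3 m below the top of the plate, so the centroid depth is h_c = 6.2 + 1.3 = 7.5 m.
A = π(1.3)² = 5.30929 m².
Resultant F = γ·h_c·A = 10.05525 × 7.5 × 5.30929 = 400.397 kN.
I_c = πr⁴/4 = π × 1.3⁴/4 = 2.24318 m⁴.
Centre of pressure: y_p = y_c + I_c/(y_c·A) = 7.5 + 2.24318/(7.5 × 5.30929) = 7.5 + 0.0563335 = 7.55633 m along the plane.
The resultant acts 1.3 + 0.0563335 = 1.35633 m (along the plate) below the hinge at the top edge, so the moment about the hinge is M = F × 1.35633 = 400.397 × 1.35633 = 543.07 kN·m.

M ≈ 543 kN·m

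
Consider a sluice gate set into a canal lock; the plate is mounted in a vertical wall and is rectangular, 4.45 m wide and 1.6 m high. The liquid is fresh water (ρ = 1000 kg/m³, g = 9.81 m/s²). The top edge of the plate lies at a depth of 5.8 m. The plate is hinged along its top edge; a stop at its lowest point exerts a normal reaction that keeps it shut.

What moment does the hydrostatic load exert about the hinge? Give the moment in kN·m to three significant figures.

M ≈ 384 kN·m

γ = ρg = 1000 × 9.81 = 9810 N/m³ = 9.81 kN/m³.
The centroid lies 1.6/2 = 0.8 m below the top edge, so the centroid depth is h_c = 5.8 + 0.8 = 6.6 m.
A = 4.45 × 1.6 = 7.12 m².
Resultant F = γ·h_c·A = 9.81 × 6.6 × 7.12 = 460.992 kN.
I_c = b·h³/12 = 4.45 × 1.6³/12 = 1.51893 m⁴.
Centre of pressure: y_p = y_c + I_c/(y_c·A) = 6.6 + 1.51893/(6.6 × 7.12) = 6.6 + 0.0323232 = 6.63232 m along the plane.
The resultant acts 0.8 + 0.0323232 = 0.832323 m (along the plate) below the hinge at the top edge, so the moment about the hinge is M = F × 0.832323 = 460.992 × 0.832323 = 383.694 kN·m.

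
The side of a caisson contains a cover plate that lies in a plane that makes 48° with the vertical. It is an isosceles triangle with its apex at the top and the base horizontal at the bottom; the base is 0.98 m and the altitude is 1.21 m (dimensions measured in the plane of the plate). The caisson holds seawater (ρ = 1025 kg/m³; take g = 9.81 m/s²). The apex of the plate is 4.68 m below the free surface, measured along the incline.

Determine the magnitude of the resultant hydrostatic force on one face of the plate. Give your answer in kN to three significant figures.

γ = ρg = 1025 × 9.81 / 1000 = 10.05525 kN/m³.
The plate makes 48° with the vertical, i.e. θ = 90° − 48° = 42° to the horizontal. Measuring y along the incline from the free-surface line, vertical depth h = y·sinθ with sinθ = 0.669131.
With the apex up, the centroid sits 2h/3 = 2 × 1.21/3 = 0.806667 m below the apex, so y_c = 4.68 + 0.806667 = 5.48667 m and h_c = 5.48667 × 0.669131 = 3.6713 m.
A = ½ × 0.98 × 1.21 = 0.5929 m².
Resultant F = γ·h_c·A = 10.05525 × 3.6713 × 0.5929 = 21.8874 kN.

F ≈ 21.9 kN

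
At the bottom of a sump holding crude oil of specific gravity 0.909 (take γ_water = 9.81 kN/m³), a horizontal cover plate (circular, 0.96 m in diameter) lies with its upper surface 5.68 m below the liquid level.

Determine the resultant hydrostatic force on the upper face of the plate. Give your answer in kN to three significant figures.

γ = 0.909 × 9.81 = 8.91729 kN/m³.
The plate is horizontal, so pressure is uniform at p = γ·h = 8.91729 × 5.68 = 50.6502 kN/m².
A = π(0.48)² = 0.723823 m².
F = p·A = 50.6502 × 0.723823 = 36.6618 kN.

F ≈ 36.7 kN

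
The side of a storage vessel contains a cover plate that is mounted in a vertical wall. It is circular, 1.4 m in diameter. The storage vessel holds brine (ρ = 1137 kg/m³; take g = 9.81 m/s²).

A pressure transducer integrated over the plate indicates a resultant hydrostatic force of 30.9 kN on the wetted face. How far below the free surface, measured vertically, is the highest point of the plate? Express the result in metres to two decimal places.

d_top ≈ 1.10 m

γ = ρg = 1137 × 9.81 / 1000 = 11.15397 kN/m³.
A = π(0.7)² = 1.53938 m².
From F = γ·h_c·A, the centroid depth is h_c = 30.9/(11.15397 × 1.53938) = 1.79963 m.
The centroid is at the centre, 0.7 m below the top of the plate, so the highest point sits at h_top = 1.79963 − 0.7 = 1.09963 m below the surface.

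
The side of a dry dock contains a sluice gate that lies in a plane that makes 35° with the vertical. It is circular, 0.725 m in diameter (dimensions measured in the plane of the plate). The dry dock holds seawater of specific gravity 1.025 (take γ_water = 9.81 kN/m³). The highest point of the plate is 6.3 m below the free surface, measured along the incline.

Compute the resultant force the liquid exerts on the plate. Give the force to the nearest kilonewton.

F ≈ 23 kN

γ = 1.025 × 9.81 = 10.05525 kN/m³.
The plate makes 35° with the vertical, i.e. θ = 90° − 35° = 55° to the horizontal. Measuring y along the incline from the free-surface line, vertical depth h = y·sinθ with sinθ = 0.819152.
The centroid is at the centre, 0.3625 m below the top of the plate, so y_c = 6.3 + 0.3625 = 6.6625 m and h_c = 6.6625 × 0.819152 = 5.4576 m.
A = π(0.3625)² = 0.412825 m².
Resultant F = γ·h_c·A = 10.05525 × 5.4576 × 0.412825 = 22.6548 kN.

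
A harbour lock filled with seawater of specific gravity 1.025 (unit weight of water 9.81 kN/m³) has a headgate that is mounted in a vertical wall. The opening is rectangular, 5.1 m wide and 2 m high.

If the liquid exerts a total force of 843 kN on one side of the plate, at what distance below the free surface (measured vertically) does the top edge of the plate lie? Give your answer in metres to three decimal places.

d_top ≈ 7.219 m

γ = 1.025 × 9.81 = 10.05525 kN/m³.
A = 5.1 × 2 = 10.2 m².
From F = γ·h_c·A, the centroid depth is h_c = 843/(10.05525 × 10.2) = 8.21929 m.
The centroid lies 2/2 = 1 m below the top edge, so the top edge sits at h_top = 8.21929 − 1 = 7.21929 m below the surface.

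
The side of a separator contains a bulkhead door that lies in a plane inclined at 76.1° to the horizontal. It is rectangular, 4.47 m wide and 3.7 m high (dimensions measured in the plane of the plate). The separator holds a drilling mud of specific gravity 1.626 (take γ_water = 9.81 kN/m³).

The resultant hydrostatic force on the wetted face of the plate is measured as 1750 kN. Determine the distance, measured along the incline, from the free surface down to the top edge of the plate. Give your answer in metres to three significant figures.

γ = 1.626 × 9.81 = 15.95106 kN/m³.
A = 4.47 × 3.7 = 16.539 m².
From F = γ·h_c·A, the centroid depth is h_c = 1750/(15.95106 × 16.539) = 6.63345 m.
Let θ = 76.1° be the plate's angle to the horizontal; measure y along the incline from where the plane meets the free surface. Vertical depth h = y·sinθ with sinθ = 0.970716.
Along the incline, y_c = h_c/sinθ = 6.63345/0.970716 = 6.83356 m.
The centroid lies 3.7/2 = 1.85 m below the top edge, so the top edge sits at y_top = 6.83356 − 1.85 = 4.98356 m along the incline.

y_top ≈ 4.98 m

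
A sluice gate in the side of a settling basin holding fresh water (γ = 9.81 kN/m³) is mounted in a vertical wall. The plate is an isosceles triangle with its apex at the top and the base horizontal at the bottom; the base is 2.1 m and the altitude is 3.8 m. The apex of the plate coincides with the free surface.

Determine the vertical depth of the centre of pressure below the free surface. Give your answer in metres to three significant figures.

γ = 9.81 kN/m³.
With the apex up, the centroid sits 2h/3 = 2 × 3.8/3 = 2.53333 m below the apex, so the centroid depth is h_c = 2.53333 m.
A = ½ × 2.1 × 3.8 = 3.99 m².
Resultant F = γ·h_c·A = 9.81 × 2.53333 × 3.99 = 99.1593 kN.
I_c = b·h³/36 = 2.1 × 3.8³/36 = 3.20087 m⁴.
Centre of pressure: y_p = y_c + I_c/(y_c·A) = 2.53333 + 3.20087/(2.53333 × 3.99) = 2.53333 + 0.316667 = 2.85 m along the plane.

h_p = 2.85 m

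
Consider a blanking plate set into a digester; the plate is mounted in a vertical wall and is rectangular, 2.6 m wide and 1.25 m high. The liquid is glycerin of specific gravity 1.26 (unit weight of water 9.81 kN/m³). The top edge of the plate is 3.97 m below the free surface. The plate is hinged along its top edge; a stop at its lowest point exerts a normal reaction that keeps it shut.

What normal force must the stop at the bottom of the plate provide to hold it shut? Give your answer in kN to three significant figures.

γ = 1.26 × 9.81 = 12.3606 kN/m³.
The centroid lies 1.25/2 = 0.625 m below the top edge, so the centroid depth is h_c = 3.97 + 0.625 = 4.595 m.
A = 2.6 × 1.25 = 3.25 m².
Resultant F = γ·h_c·A = 12.3606 × 4.595 × 3.25 = 184.59 kN.
I_c = b·h³/12 = 2.6 × 1.25³/12 = 0.423177 m⁴.
Centre of pressure: y_p = y_c + I_c/(y_c·A) = 4.595 + 0.423177/(4.595 × 3.25) = 4.595 + 0.028337 = 4.62334 m along the plane.
The resultant acts 0.625 + 0.028337 = 0.653337 m (along the plate) below the hinge at the top edge, so the moment about the hinge is M = F × 0.653337 = 184.59 × 0.653337 = 120.599 kN·m.
A normal force at the bottom, 1.25 m from the hinge, must supply this moment: P = 120.599/1.25 = 96.4792 kN.

P ≈ 96.5 kN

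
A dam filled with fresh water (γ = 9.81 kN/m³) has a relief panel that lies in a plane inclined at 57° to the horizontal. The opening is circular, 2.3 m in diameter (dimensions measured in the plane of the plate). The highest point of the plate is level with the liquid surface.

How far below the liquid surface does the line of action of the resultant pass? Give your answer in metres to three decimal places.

γ = 9.81 kN/m³.
Let θ = 57° be the plate's angle to the horizontal; measure y along the incline from where the plane meets the free surface. Vertical depth h = y·sinθ with sinθ = 0.838671.
The centroid is at the centre, 1.15 m below the top of the plate, so y_c = 1.15 m and h_c = 1.15 × 0.838671 = 0.964472 m.
A = π(1.15)² = 4.15476 m².
Resultant F = γ·h_c·A = 9.81 × 0.964472 × 4.15476 = 39.3101 kN.
I_c = πr⁴/4 = π × 1.15⁴/4 = 1.37367 m⁴.
Centre of pressure: y_p = y_c + I_c/(y_c·A) = 1.15 + 1.37367/(1.15 × 4.15476) = 1.15 + 0.287501 = 1.4375 m along the plane.
Vertically, h_p = y_p·sinθ = 1.4375 × 0.838671 = 1.20559 m.

h_p = 1.206 m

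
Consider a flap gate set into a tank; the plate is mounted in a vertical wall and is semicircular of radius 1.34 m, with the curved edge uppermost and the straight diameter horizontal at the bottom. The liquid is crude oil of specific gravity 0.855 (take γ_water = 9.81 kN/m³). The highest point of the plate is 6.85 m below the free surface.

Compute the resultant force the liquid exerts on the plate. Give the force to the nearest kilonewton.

F ≈ 180 kN

γ = 0.855 × 9.81 = 8.38755 kN/m³.
The centroid lies 4r/(3π) = 0.568714 m above the diameter, so r − 4r/(3π) = 1.34 − 0.568714 = 0.771286 m below the topmost point, so the centroid depth is h_c = 6.85 + 0.771286 = 7.62129 m.
A = πr²/2 = π × 1.34²/2 = 2.82052 m².
Resultant F = γ·h_c·A = 8.38755 × 7.62129 × 2.82052 = 180.299 kN.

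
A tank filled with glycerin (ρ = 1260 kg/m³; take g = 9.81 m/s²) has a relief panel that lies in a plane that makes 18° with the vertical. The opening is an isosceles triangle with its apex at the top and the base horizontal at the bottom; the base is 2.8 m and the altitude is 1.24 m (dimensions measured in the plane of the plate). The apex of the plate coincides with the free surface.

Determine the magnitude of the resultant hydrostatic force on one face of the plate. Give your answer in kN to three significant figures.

γ = ρg = 1260 × 9.81 / 1000 = 12.3606 kN/m³.
The plate makes 18° with the vertical, i.e. θ = 90° − 18° = 72° to the horizontal. Measuring y along the incline from the free-surface line, vertical depth h = y·sinθ with sinθ = 0.951057.
With the apex up, the centroid sits 2h/3 = 2 × 1.24/3 = 0.826667 m below the apex, so y_c = 0.826667 m and h_c = 0.826667 × 0.951057 = 0.786207 m.
A = ½ × 2.8 × 1.24 = 1.736 m².
Resultant F = γ·h_c·A = 12.3606 × 0.786207 × 1.736 = 16.8704 kN.

F ≈ 16.9 kN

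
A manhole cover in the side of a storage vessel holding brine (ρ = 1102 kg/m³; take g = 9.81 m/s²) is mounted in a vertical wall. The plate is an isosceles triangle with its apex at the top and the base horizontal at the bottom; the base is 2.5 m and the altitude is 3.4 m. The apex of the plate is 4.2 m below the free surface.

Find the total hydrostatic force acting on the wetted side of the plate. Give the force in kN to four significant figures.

F ≈ 297.1 kN

γ = ρg = 1102 × 9.81 / 1000 = 10.81062 kN/m³.
With the apex up, the centroid sits 2h/3 = 2 × 3.4/3 = 2.26667 m below the apex, so the centroid depth is h_c = 4.2 + 2.26667 = 6.46667 m.
A = ½ × 2.5 × 3.4 = 4.25 m².
Resultant F = γ·h_c·A = 10.81062 × 6.46667 × 4.25 = 297.112 kN.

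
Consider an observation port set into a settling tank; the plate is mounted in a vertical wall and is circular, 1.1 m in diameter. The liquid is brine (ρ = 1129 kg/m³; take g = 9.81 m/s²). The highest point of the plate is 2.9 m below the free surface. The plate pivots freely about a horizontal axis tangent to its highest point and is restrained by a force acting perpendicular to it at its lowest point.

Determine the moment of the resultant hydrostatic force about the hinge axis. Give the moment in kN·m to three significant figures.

γ = ρg = 1129 × 9.81 / 1000 = 11.07549 kN/m³.
The centroid is at the centre, 0.55 m below the top of the plate, so the centroid depth is h_c = 2.9 + 0.55 = 3.45 m.
A = π(0.55)² = 0.950332 m².
Resultant F = γ·h_c·A = 11.07549 × 3.45 × 0.950332 = 36.3126 kN.
I_c = πr⁴/4 = π × 0.55⁴/4 = 0.0718688 m⁴.
Centre of pressure: y_p = y_c + I_c/(y_c·A) = 3.45 + 0.0718688/(3.45 × 0.950332) = 3.45 + 0.0219203 = 3.47192 m along the plane.
The resultant acts 0.55 + 0.0219203 = 0.57192 m (along the plate) below the hinge at the top edge, so the moment about the hinge is M = F × 0.57192 = 36.3126 × 0.57192 = 20.7679 kN·m.

M ≈ 20.8 kN·m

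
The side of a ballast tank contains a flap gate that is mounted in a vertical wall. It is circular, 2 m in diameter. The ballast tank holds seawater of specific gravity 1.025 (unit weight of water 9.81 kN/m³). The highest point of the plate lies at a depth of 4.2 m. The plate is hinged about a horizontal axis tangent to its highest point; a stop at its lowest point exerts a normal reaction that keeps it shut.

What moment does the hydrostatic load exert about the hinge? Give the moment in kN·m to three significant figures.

M ≈ 172 kN·m

γ = 1.025 × 9.81 = 10.05525 kN/m³.
The centroid is at the centre, 1 m below the top of the plate, so the centroid depth is h_c = 4.2 + 1 = 5.2 m.
A = π(1)² = 3.14159 m².
Resultant F = γ·h_c·A = 10.05525 × 5.2 × 3.14159 = 164.265 kN.
I_c = πr⁴/4 = π × 1⁴/4 = 0.785398 m⁴.
Centre of pressure: y_p = y_c + I_c/(y_c·A) = 5.2 + 0.785398/(5.2 × 3.14159) = 5.2 + 0.048077 = 5.24808 m along the plane.
The resultant acts 1 + 0.048077 = 1.04808 m (along the plate) below the hinge at the top edge, so the moment about the hinge is M = F × 1.04808 = 164.265 × 1.04808 = 172.163 kN·m.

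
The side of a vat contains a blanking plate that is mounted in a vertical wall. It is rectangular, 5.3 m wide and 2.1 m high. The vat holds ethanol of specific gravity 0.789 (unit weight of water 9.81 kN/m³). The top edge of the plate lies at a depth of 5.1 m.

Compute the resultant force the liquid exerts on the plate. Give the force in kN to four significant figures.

F ≈ 529.8 kN

γ = 0.789 × 9.81 = 7.74009 kN/m³.
The centroid lies 2.1/2 = 1.05 m below the top edge, so the centroid depth is h_c = 5.1 + 1.05 = 6.15 m.
A = 5.3 × 2.1 = 11.13 m².
Resultant F = γ·h_c·A = 7.74009 × 6.15 × 11.13 = 529.805 kN.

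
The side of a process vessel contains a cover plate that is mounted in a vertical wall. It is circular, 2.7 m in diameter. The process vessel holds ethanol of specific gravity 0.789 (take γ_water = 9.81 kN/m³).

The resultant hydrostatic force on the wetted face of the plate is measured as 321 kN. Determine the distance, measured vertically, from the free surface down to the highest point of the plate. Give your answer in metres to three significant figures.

d_top ≈ 5.89 m

γ = 0.789 × 9.81 = 7.74009 kN/m³.
A = π(1.35)² = 5.72555 m².
From F = γ·h_c·A, the centroid depth is h_c = 321/(7.74009 × 5.72555) = 7.24339 m.
The centroid is at the centre, 1.35 m below the top of the plate, so the highest point sits at h_top = 7.24339 − 1.35 = 5.89339 m below the surface.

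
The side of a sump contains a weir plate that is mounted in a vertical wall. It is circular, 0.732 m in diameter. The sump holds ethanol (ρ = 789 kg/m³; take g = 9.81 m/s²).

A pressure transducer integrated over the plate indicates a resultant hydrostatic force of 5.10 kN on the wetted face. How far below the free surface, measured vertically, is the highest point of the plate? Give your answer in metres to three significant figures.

d_top ≈ 1.20 m

γ = ρg = 789 × 9.81 / 1000 = 7.74009 kN/m³.
A = π(0.366)² = 0.420835 m².
From F = γ·h_c·A, the centroid depth is h_c = 5.10/(7.74009 × 0.420835) = 1.56571 m.
The centroid is at the centre, 0.366 m below the top of the plate, so the highest point sits at h_top = 1.56571 − 0.366 = 1.19971 m below the surface.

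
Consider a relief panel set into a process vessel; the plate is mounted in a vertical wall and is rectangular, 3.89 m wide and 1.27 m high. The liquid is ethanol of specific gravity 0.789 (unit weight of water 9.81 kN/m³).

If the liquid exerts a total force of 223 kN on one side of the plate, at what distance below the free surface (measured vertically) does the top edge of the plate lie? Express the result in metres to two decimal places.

d_top ≈ 5.20 m

γ = 0.789 × 9.81 = 7.74009 kN/m³.
A = 3.89 × 1.27 = 4.9403 m².
From F = γ·h_c·A, the centroid depth is h_c = 223/(7.74009 × 4.9403) = 5.83184 m.
The centroid lies 1.27/2 = 0.635 m below the top edge, so the top edge sits at h_top = 5.83184 − 0.635 = 5.19684 m below the surface.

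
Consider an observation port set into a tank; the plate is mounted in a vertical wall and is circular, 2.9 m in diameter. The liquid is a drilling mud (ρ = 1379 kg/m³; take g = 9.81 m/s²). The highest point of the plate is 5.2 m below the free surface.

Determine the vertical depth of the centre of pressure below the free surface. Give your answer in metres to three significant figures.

γ = ρg = 1379 × 9.81 / 1000 = 13.52799 kN/m³.
The centroid is at the centre, 1.45 m below the top of the plate, so the centroid depth is h_c = 5.2 + 1.45 = 6.65 m.
A = π(1.45)² = 6.6052 m².
Resultant F = γ·h_c·A = 13.52799 × 6.65 × 6.6052 = 594.211 kN.
I_c = πr⁴/4 = π × 1.45⁴/4 = 3.47186 m⁴.
Centre of pressure: y_p = y_c + I_c/(y_c·A) = 6.65 + 3.47186/(6.65 × 6.6052) = 6.65 + 0.0790414 = 6.72904 m along the plane.

h_p = 6.73 m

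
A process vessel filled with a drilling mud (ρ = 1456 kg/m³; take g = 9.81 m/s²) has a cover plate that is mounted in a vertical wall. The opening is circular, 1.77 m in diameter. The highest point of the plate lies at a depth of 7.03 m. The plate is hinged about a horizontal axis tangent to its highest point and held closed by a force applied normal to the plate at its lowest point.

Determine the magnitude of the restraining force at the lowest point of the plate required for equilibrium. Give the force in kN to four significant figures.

γ = ρg = 1456 × 9.81 / 1000 = 14.28336 kN/m³.
The centroid is at the centre, 0.885 m below the top of the plate, so the centroid depth is h_c = 7.03 + 0.885 = 7.915 m.
A = π(0.885)² = 2.46057 m².
Resultant F = γ·h_c·A = 14.28336 × 7.915 × 2.46057 = 278.174 kN.
I_c = πr⁴/4 = π × 0.885⁴/4 = 0.481796 m⁴.
Centre of pressure: y_p = y_c + I_c/(y_c·A) = 7.915 + 0.481796/(7.915 × 2.46057) = 7.915 + 0.0247387 = 7.93974 m along the plane.
The resultant acts 0.885 + 0.0247387 = 0.909739 m (along the plate) below the hinge at the top edge, so the moment about the hinge is M = F × 0.909739 = 278.174 × 0.909739 = 253.066 kN·m.
A normal force at the bottom, 1.77 m from the hinge, must supply this moment: P = 253.066/1.77 = 142.975 kN.

P ≈ 143.0 kN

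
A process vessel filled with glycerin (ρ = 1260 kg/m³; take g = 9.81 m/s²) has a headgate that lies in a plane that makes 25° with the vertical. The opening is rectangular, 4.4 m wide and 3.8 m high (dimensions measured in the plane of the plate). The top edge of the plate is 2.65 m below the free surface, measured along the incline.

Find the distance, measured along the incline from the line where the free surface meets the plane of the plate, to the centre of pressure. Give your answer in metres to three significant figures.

γ = ρg = 1260 × 9.81 / 1000 = 12.3606 kN/m³.
The plate makes 25° with the vertical, i.e. θ = 90° − 25° = 65° to the horizontal. Measuring y along the incline from the free-surface line, vertical depth h = y·sinθ with sinθ = 0.906308.
The centroid lies 3.8/2 = 1.9 m below the top edge, so y_c = 2.65 + 1.9 = 4.55 m and h_c = 4.55 × 0.906308 = 4.1237 m.
A = 4.4 × 3.8 = 16.72 m².
Resultant F = γ·h_c·A = 12.3606 × 4.1237 × 16.72 = 852.242 kN.
I_c = b·h³/12 = 4.4 × 3.8³/12 = 20.1197 m⁴.
Centre of pressure: y_p = y_c + I_c/(y_c·A) = 4.55 + 20.1197/(4.55 × 16.72) = 4.55 + 0.264468 = 4.81447 m along the plane.

y_p = 4.81 m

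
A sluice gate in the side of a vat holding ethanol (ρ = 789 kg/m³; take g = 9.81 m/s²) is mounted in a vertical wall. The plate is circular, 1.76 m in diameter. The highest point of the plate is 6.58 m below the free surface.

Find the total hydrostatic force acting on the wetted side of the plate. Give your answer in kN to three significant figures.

γ = ρg = 789 × 9.81 / 1000 = 7.74009 kN/m³.
The centroid is at the centre, 0.88 m below the top of the plate, so the centroid depth is h_c = 6.58 + 0.88 = 7.46 m.
A = π(0.88)² = 2.43285 m².
Resultant F = γ·h_c·A = 7.74009 × 7.46 × 2.43285 = 140.475 kN.

F ≈ 140 kN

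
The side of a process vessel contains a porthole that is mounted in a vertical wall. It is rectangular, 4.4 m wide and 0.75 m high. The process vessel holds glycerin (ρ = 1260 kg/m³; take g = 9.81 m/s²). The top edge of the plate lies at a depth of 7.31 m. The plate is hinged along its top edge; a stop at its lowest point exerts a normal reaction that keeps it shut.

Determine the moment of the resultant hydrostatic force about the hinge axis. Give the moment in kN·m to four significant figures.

M ≈ 119.5 kN·m

γ = ρg = 1260 × 9.81 / 1000 = 12.3606 kN/m³.
The centroid lies 0.75/2 = 0.375 m below the top edge, so the centroid depth is h_c = 7.31 + 0.375 = 7.685 m.
A = 4.4 × 0.75 = 3.3 m².
Resultant F = γ·h_c·A = 12.3606 × 7.685 × 3.3 = 313.471 kN.
I_c = b·h³/12 = 4.4 × 0.75³/12 = 0.154688 m⁴.
Centre of pressure: y_p = y_c + I_c/(y_c·A) = 7.685 + 0.154688/(7.685 × 3.3) = 7.685 + 0.00609956 = 7.6911 m along the plane.
The resultant acts 0.375 + 0.00609956 = 0.3811 m (along the plate) below the hinge at the top edge, so the moment about the hinge is M = F × 0.3811 = 313.471 × 0.3811 = 119.464 kN·m.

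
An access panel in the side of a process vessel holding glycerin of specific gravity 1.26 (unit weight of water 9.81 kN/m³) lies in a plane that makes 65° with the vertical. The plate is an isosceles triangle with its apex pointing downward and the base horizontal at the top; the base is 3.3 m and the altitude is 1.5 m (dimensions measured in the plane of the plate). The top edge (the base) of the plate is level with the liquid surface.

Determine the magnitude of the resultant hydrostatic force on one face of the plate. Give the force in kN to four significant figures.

γ = 1.26 × 9.81 = 12.3606 kN/m³.
The plate makes 65° with the vertical, i.e. θ = 90° − 65° = 25° to the horizontal. Measuring y along the incline from the free-surface line, vertical depth h = y·sinθ with sinθ = 0.422618.
With the apex down, the centroid sits h/3 = 1.5/3 = 0.5 m below the base (the top edge), so y_c = 0.5 m and h_c = 0.5 × 0.422618 = 0.211309 m.
A = ½ × 3.3 × 1.5 = 2.475 m².
Resultant F = γ·h_c·A = 12.3606 × 0.211309 × 2.475 = 6.46447 kN.

F ≈ 6.464 kN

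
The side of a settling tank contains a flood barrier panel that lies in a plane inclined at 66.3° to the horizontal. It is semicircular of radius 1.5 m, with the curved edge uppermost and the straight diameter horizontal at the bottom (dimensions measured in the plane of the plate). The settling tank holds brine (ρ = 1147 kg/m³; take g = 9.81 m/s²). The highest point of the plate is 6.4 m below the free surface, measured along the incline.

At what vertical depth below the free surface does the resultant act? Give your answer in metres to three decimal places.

h_p = 6.671 m

γ = ρg = 1147 × 9.81 / 1000 = 11.25207 kN/m³.
Let θ = 66.3° be the plate's angle to the horizontal; measure y along the incline from where the plane meets the free surface. Vertical depth h = y·sinθ with sinθ = 0.915663.
The centroid lies 4r/(3π) = 0.63662 m above the diameter, so r − 4r/(3π) = 1.5 − 0.63662 = 0.86338 m below the topmost point, so y_c = 6.4 + 0.86338 = 7.26338 m and h_c = 7.26338 × 0.915663 = 6.65081 m.
A = πr²/2 = π × 1.5²/2 = 3.53429 m².
Resultant F = γ·h_c·A = 11.25207 × 6.65081 × 3.53429 = 264.49 kN.
I_c = (π/8 − 8/(9π))·r⁴ = 0.109757 × 1.5⁴ = 0.555645 m⁴.
Centre of pressure: y_p = y_c + I_c/(y_c·A) = 7.26338 + 0.555645/(7.26338 × 3.53429) = 7.26338 + 0.0216449 = 7.28502 m along the plane.
Vertically, h_p = y_p·sinθ = 7.28502 × 0.915663 = 6.67062 m.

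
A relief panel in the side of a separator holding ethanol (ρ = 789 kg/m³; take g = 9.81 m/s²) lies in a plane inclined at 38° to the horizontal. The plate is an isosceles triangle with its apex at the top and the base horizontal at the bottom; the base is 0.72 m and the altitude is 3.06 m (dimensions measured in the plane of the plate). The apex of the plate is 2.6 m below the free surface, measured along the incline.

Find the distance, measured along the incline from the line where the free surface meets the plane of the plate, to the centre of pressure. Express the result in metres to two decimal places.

γ = ρg = 789 × 9.81 / 1000 = 7.74009 kN/m³.
Let θ = 38° be the plate's angle to the horizontal; measure y along the incline from where the plane meets the free surface. Vertical depth h = y·sinθ with sinθ = 0.615661.
With the apex up, the centroid sits 2h/3 = 2 × 3.06/3 = 2.04 m below the apex, so y_c = 2.6 + 2.04 = 4.64 m and h_c = 4.64 × 0.615661 = 2.85667 m.
A = ½ × 0.72 × 3.06 = 1.1016 m².
Resultant F = γ·h_c·A = 7.74009 × 2.85667 × 1.1016 = 24.3573 kN.
I_c = b·h³/36 = 0.72 × 3.06³/36 = 0.573052 m⁴.
Centre of pressure: y_p = y_c + I_c/(y_c·A) = 4.64 + 0.573052/(4.64 × 1.1016) = 4.64 + 0.112112 = 4.75211 m along the plane.

y_p = 4.75 m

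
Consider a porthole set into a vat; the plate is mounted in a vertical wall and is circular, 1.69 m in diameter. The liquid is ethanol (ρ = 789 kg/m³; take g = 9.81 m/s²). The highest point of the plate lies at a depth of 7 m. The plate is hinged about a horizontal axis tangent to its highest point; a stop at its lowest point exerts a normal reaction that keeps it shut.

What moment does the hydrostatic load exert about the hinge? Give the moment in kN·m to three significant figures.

γ = ρg = 789 × 9.81 / 1000 = 7.74009 kN/m³.
The centroid is at the centre, 0.845 m below the top of the plate, so the centroid depth is h_c = 7 + 0.845 = 7.845 m.
A = π(0.845)² = 2.24318 m².
Resultant F = γ·h_c·A = 7.74009 × 7.845 × 2.24318 = 136.208 kN.
I_c = πr⁴/4 = π × 0.845⁴/4 = 0.400421 m⁴.
Centre of pressure: y_p = y_c + I_c/(y_c·A) = 7.845 + 0.400421/(7.845 × 2.24318) = 7.845 + 0.0227541 = 7.86775 m along the plane.
The resultant acts 0.845 + 0.0227541 = 0.867754 m (along the plate) below the hinge at the top edge, so the moment about the hinge is M = F × 0.867754 = 136.208 × 0.867754 = 118.195 kN·m.

M ≈ 118 kN·m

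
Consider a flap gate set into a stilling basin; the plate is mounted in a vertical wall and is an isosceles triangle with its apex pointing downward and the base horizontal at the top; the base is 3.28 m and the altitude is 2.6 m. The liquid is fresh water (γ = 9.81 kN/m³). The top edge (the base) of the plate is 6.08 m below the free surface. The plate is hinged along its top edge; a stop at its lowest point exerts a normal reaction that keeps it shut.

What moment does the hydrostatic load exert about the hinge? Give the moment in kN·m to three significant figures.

M ≈ 268 kN·m

γ = 9.81 kN/m³.
With the apex down, the centroid sits h/3 = 2.6/3 = 0.866667 m below the base (the top edge), so the centroid depth is h_c = 6.08 + 0.866667 = 6.94667 m.
A = ½ × 3.28 × 2.6 = 4.264 m².
Resultant F = γ·h_c·A = 9.81 × 6.94667 × 4.264 = 290.578 kN.
I_c = b·h³/36 = 3.28 × 2.6³/36 = 1.60137 m⁴.
Centre of pressure: y_p = y_c + I_c/(y_c·A) = 6.94667 + 1.60137/(6.94667 × 4.264) = 6.94667 + 0.0540627 = 7.00073 m along the plane.
The resultant acts 0.866667 + 0.0540627 = 0.92073 m (along the plate) below the hinge at the top edge, so the moment about the hinge is M = F × 0.92073 = 290.578 × 0.92073 = 267.544 kN·m.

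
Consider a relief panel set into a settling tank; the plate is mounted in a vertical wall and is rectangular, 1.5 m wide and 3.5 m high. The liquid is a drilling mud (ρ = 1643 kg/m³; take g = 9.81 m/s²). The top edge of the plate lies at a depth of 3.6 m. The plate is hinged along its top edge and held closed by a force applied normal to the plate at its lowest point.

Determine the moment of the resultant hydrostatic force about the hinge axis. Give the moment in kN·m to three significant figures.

γ = ρg = 1643 × 9.81 / 1000 = 16.11783 kN/m³.
The centroid lies 3.5/2 = 1.75 m below the top edge, so the centroid depth is h_c = 3.6 + 1.75 = 5.35 m.
A = 1.5 × 3.5 = 5.25 m².
Resultant F = γ·h_c·A = 16.11783 × 5.35 × 5.25 = 452.71 kN.
I_c = b·h³/12 = 1.5 × 3.5³/12 = 5.35938 m⁴.
Centre of pressure: y_p = y_c + I_c/(y_c·A) = 5.35 + 5.35938/(5.35 × 5.25) = 5.35 + 0.19081 = 5.54081 m along the plane.
The resultant acts 1.75 + 0.19081 = 1.94081 m (along the plate) below the hinge at the top edge, so the moment about the hinge is M = F × 1.94081 = 452.71 × 1.94081 = 878.624 kN·m.

M ≈ 879 kN·m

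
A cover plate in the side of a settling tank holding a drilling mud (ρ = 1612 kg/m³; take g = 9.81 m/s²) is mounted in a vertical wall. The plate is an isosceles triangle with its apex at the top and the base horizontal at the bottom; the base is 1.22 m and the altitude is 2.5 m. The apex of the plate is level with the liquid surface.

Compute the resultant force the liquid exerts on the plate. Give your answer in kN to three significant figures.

γ = ρg = 1612 × 9.81 / 1000 = 15.81372 kN/m³.
With the apex up, the centroid sits 2h/3 = 2 × 2.5/3 = 1.66667 m below the apex, so the centroid depth is h_c = 1.66667 m.
A = ½ × 1.22 × 2.5 = 1.525 m².
Resultant F = γ·h_c·A = 15.81372 × 1.66667 × 1.525 = 40.1933 kN.

F ≈ 40.2 kN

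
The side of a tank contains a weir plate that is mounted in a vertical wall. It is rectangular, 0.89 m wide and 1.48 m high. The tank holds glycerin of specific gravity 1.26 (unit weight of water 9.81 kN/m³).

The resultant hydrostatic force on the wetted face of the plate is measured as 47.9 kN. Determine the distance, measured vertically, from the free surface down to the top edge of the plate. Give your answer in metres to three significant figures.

d_top ≈ 2.20 m

γ = 1.26 × 9.81 = 12.3606 kN/m³.
A = 0.89 × 1.48 = 1.3172 m².
From F = γ·h_c·A, the centroid depth is h_c = 47.9/(12.3606 × 1.3172) = 2.94201 m.
The centroid lies 1.48/2 = 0.74 m below the top edge, so the top edge sits at h_top = 2.94201 − 0.74 = 2.20201 m below the surface.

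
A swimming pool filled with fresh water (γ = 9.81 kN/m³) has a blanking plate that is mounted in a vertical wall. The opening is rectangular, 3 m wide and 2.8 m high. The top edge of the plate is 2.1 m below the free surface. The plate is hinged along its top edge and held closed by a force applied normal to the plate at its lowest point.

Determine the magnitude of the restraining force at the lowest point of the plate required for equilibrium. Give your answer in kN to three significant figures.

P ≈ 163 kN

γ = 9.81 kN/m³.
The centroid lies 2.8/2 = 1.4 m below the top edge, so the centroid depth is h_c = 2.1 + 1.4 = 3.5 m.
A = 3 × 2.8 = 8.4 m².
Resultant F = γ·h_c·A = 9.81 × 3.5 × 8.4 = 288.414 kN.
I_c = b·h³/12 = 3 × 2.8³/12 = 5.488 m⁴.
Centre of pressure: y_p = y_c + I_c/(y_c·A) = 3.5 + 5.488/(3.5 × 8.4) = 3.5 + 0.186667 = 3.68667 m along the plane.
The resultant acts 1.4 + 0.186667 = 1.58667 m (along the plate) below the hinge at the top edge, so the moment about the hinge is M = F × 1.58667 = 288.414 × 1.58667 = 457.618 kN·m.
A normal force at the bottom, 2.8 m from the hinge, must supply this moment: P = 457.618/2.8 = 163.435 kN.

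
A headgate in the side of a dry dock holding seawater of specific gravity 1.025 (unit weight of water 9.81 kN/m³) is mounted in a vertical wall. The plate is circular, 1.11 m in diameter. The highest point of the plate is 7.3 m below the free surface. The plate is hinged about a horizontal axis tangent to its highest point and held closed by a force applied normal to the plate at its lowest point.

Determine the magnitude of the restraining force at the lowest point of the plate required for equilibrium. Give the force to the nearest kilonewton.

γ = 1.025 × 9.81 = 10.05525 kN/m³.
The centroid is at the centre, 0.555 m below the top of the plate, so the centroid depth is h_c = 7.3 + 0.555 = 7.855 m.
A = π(0.555)² = 0.967689 m².
Resultant F = γ·h_c·A = 10.05525 × 7.855 × 0.967689 = 76.4319 kN.
I_c = πr⁴/4 = π × 0.555⁴/4 = 0.0745181 m⁴.
Centre of pressure: y_p = y_c + I_c/(y_c·A) = 7.855 + 0.0745181/(7.855 × 0.967689) = 7.855 + 0.00980347 = 7.8648 m along the plane.
The resultant acts 0.555 + 0.00980347 = 0.564803 m (along the plate) below the hinge at the top edge, so the moment about the hinge is M = F × 0.564803 = 76.4319 × 0.564803 = 43.169 kN·m.
A normal force at the bottom, 1.11 m from the hinge, must supply this moment: P = 43.169/1.11 = 38.891 kN.

P ≈ 39 kN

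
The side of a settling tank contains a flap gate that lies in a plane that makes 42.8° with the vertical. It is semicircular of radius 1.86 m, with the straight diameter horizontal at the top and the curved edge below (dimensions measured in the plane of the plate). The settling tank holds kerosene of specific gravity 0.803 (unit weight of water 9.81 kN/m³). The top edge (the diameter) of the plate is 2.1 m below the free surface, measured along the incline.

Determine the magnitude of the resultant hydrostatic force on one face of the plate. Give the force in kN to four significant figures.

γ = 0.803 × 9.81 = 7.87743 kN/m³.
The plate makes 42.8° with the vertical, i.e. θ = 90° − 42.8° = 47.2° to the horizontal. Measuring y along the incline from the free-surface line, vertical depth h = y·sinθ with sinθ = 0.733730.
The centroid of a semicircle lies 4r/(3π) = 0.789409 m from the diameter, here below the top edge, so y_c = 2.1 + 0.789409 = 2.88941 m and h_c = 2.88941 × 0.733730 = 2.12005 m.
A = πr²/2 = π × 1.86²/2 = 5.43433 m².
Resultant F = γ·h_c·A = 7.87743 × 2.12005 × 5.43433 = 90.7563 kN.

F ≈ 90.76 kN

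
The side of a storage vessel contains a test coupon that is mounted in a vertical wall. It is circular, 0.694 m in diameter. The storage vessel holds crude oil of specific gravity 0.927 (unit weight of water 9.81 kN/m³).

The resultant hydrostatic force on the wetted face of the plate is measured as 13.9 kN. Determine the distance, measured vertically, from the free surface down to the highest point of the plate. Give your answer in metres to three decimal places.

γ = 0.927 × 9.81 = 9.09387 kN/m³.
A = π(0.347)² = 0.378276 m².
From F = γ·h_c·A, the centroid depth is h_c = 13.9/(9.09387 × 0.378276) = 4.04071 m.
The centroid is at the centre, 0.347 m below the top of the plate, so the highest point sits at h_top = 4.04071 − 0.347 = 3.69371 m below the surface.

d_top ≈ 3.694 m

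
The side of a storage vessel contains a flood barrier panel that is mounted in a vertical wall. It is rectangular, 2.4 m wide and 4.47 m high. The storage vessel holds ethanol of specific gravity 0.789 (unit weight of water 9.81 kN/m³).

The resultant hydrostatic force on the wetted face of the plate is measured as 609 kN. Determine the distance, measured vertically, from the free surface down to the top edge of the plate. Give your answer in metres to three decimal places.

γ = 0.789 × 9.81 = 7.74009 kN/m³.
A = 2.4 × 4.47 = 10.728 m².
From F = γ·h_c·A, the centroid depth is h_c = 609/(7.74009 × 10.728) = 7.3342 m.
The centroid lies 4.47/2 = 2.235 m below the top edge, so the top edge sits at h_top = 7.3342 − 2.235 = 5.0992 m below the surface.

d_top ≈ 5.099 m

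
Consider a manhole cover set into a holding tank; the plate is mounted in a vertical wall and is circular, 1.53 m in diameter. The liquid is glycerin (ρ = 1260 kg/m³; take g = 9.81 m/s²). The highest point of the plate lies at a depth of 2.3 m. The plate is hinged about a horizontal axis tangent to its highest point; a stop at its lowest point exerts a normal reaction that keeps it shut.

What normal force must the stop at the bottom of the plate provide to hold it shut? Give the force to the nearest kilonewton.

P ≈ 37 kN

γ = ρg = 1260 × 9.81 / 1000 = 12.3606 kN/m³.
The centroid is at the centre, 0.765 m below the top of the plate, so the centroid depth is h_c = 2.3 + 0.765 = 3.065 m.
A = π(0.765)² = 1.83854 m².
Resultant F = γ·h_c·A = 12.3606 × 3.065 × 1.83854 = 69.6535 kN.
I_c = πr⁴/4 = π × 0.765⁴/4 = 0.26899 m⁴.
Centre of pressure: y_p = y_c + I_c/(y_c·A) = 3.065 + 0.26899/(3.065 × 1.83854) = 3.065 + 0.0477345 = 3.11273 m along the plane.
The resultant acts 0.765 + 0.0477345 = 0.812735 m (along the plate) below the hinge at the top edge, so the moment about the hinge is M = F × 0.812735 = 69.6535 × 0.812735 = 56.6098 kN·m.
A normal force at the bottom, 1.53 m from the hinge, must supply this moment: P = 56.6098/1.53 = 36.9999 kN.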